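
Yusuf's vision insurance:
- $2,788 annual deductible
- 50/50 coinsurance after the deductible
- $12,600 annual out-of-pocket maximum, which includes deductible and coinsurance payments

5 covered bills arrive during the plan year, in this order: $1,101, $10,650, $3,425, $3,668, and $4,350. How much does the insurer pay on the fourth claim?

$1,834

Claim 1 — $1,101: entire amount goes to the deductible. Cost to member: $1,101. OOP to date $1,101. Insurer: $1,101 − $1,101 = $0.
Claim 2 — $10,650: $1,687 finishes the deductible; $8,963 goes to coinsurance; member's 50% is $4,481.50. Member pays $6,168.50; OOP now $7,269.50. Plan pays $10,650 − $6,168.50 = $4,481.50.
Claim 3 — $3,425: deductible met; 50% of $3,425 = $1,712.50. Member owes $1,712.50 (running OOP $8,982). Insurer: $3,425 − $1,712.50 = $1,712.50.
Claim 4 — $3,668: 50% coinsurance on $3,668 = $1,834. Member owes $1,834 (running OOP $10,816). Plan pays $3,668 − $1,834 = $1,834.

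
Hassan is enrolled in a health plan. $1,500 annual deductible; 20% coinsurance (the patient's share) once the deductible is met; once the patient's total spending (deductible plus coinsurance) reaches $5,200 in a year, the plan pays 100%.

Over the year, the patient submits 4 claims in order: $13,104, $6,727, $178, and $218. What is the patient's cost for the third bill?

$33.80

Claim 1 ($13,104): $1,500 to deductible, leaving $11,604; patient's 20% is $2,320.80. Patient owes $3,820.80 (running OOP $3,820.80).
Claim 2 ($6,727): deductible already satisfied, so patient's share is 20% × $6,727 = $1,345.40. Cost to patient: $1,345.40. OOP to date $5,166.20.
Claim 3 ($178): 20% coinsurance on $178 = $35.60. That would push OOP to $5,201.80, over the $5,200 cap, so patient pays $5,200 − $5,166.20 = $33.80.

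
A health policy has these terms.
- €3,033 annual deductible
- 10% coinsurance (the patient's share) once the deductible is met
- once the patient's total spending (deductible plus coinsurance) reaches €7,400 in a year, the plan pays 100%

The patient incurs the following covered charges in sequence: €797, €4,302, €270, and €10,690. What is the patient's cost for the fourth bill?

€1,069

#1 (€797): fully absorbed by the deductible. Patient pays €797; OOP now €797.
#2 (€4,302): deductible takes €2,236, €2,066 remains; patient's 10% is €206.60. Patient pays €2,442.60; OOP now €3,239.60.
#3 (€270): deductible met; 10% of €270 = €27. Patient owes €27 (running OOP €3,266.60).
#4 (€10,690): 10% coinsurance on €10,690 = €1,069. Patient owes €1,069 (running OOP €4,335.60).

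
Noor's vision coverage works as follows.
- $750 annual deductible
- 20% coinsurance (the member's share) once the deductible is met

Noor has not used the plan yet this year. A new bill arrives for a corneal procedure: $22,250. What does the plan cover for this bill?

Nothing has been paid toward the $750 deductible, so the first $750 of this charge is applied there.
That leaves $22,250 − $750 = $21,500 for coinsurance.
Member's 20% share of $21,500 is $4,300.
Member responsibility: $750 + $4,300 = $5,050.
Insurer pays the balance: $22,250 − $5,050 = $17,200.

$17,200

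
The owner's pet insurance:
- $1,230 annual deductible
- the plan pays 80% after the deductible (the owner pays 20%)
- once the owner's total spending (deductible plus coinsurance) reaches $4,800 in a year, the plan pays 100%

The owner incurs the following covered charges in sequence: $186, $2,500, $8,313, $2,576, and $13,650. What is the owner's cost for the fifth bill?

$1,101

Claim 1 — $186: entire amount goes to the deductible. Cost to owner: $186. OOP to date $186.
Claim 2 — $2,500: deductible takes $1,044, $1,456 remains; owner's 20% is $291.20. Owner pays $1,335.20; OOP now $1,521.20.
Claim 3 — $8,313: deductible already satisfied, so owner's share is 20% × $8,313 = $1,662.60. Cost to owner: $1,662.60. OOP to date $3,183.80.
Claim 4 — $2,576: 20% coinsurance on $2,576 = $515.20. Cost to owner: $515.20. OOP to date $3,699.
Claim 5 — $13,650: 20% coinsurance on $13,650 = $2,730. Adding that to $3,699 gives $6,429, past the $4,800 cap; owner pays only $4,800 − $3,699 = $1,101.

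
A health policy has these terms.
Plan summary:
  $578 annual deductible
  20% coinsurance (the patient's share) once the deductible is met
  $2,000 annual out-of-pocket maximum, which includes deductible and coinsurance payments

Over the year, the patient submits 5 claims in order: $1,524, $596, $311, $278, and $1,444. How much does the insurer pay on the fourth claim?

Claim 1 — $1,524: $578 to deductible, leaving $946; 20% of $946 = $189.20. Patient owes $767.20 (running OOP $767.20). Plan pays $1,524 − $767.20 = $756.80.
Claim 2 — $596: 20% coinsurance on $596 = $119.20. Patient pays $119.20; OOP now $886.40. Plan pays $596 − $119.20 = $476.80.
Claim 3 — $311: 20% coinsurance on $311 = $62.20. Patient pays $62.20; OOP now $948.60. Insurer: $311 − $62.20 = $248.80.
Claim 4 — $278: 20% coinsurance on $278 = $55.60. Cost to patient: $55.60. OOP to date $1,004.20. Plan pays $278 − $55.60 = $222.40.

$222.40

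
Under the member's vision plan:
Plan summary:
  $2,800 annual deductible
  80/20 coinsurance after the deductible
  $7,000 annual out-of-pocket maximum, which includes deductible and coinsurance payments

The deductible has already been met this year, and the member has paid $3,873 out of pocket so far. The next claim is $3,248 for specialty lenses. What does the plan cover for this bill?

$2,598.40

With the deductible met, the entire $3,248 is subject to coinsurance.
Member's 20% share of $3,248 is $649.60.
Cumulative spending $3,873 + $649.60 = $4,522.60 stays under the $7,000 maximum.
The insurer covers the remainder: $3,248 − $649.60 = $2,598.40.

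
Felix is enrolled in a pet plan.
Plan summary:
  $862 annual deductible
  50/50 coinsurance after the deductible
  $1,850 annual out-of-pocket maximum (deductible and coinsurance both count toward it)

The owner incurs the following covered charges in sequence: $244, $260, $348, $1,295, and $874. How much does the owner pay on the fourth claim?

$652.50

#1 ($244): fully absorbed by the deductible. Owner pays $244; OOP now $244.
#2 ($260): all of it applies to the deductible. Owner owes $260 (running OOP $504).
#3 ($348): all of it applies to the deductible. Owner owes $348 (running OOP $852).
#4 ($1,295): deductible takes $10, $1,285 remains; 50% of $1,285 = $642.50. Cost to owner: $652.50. OOP to date $1,504.50.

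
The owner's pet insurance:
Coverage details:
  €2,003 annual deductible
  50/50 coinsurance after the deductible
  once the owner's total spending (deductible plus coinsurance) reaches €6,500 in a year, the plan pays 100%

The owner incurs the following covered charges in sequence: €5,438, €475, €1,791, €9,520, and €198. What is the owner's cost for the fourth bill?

Claim 1 (€5,438): €2,003 finishes the deductible; €3,435 goes to coinsurance; coinsurance €3,435 × 50% = €1,717.50. Owner owes €3,720.50 (running OOP €3,720.50).
Claim 2 (€475): 50% coinsurance on €475 = €237.50. Owner pays €237.50; OOP now €3,958.
Claim 3 (€1,791): deductible met; 50% of €1,791 = €895.50. Cost to owner: €895.50. OOP to date €4,853.50.
Claim 4 (€9,520): deductible already satisfied, so owner's share is 50% × €9,520 = €4,760. Adding that to €4,853.50 gives €9,613.50, past the €6,500 cap; owner pays only €6,500 − €4,853.50 = €1,646.50.

€1,646.50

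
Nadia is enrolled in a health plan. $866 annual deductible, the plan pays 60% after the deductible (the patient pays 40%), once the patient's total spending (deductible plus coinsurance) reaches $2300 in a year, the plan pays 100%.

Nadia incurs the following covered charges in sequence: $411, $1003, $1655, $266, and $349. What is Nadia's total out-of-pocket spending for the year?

#1 ($411): entire amount goes to the deductible. Cost to patient: $411. OOP to date $411.
#2 ($1003): deductible takes $455, $548 remains; coinsurance $548 × 40% = $219.20. Patient owes $674.20 (running OOP $1085.20).
#3 ($1655): deductible already satisfied, so patient's share is 40% × $1655 = $662. Patient owes $662 (running OOP $1747.20).
#4 ($266): 40% coinsurance on $266 = $106.40. Patient owes $106.40 (running OOP $1853.60).
#5 ($349): 40% coinsurance on $349 = $139.60. Patient owes $139.60 (running OOP $1993.20).
Summing the patient's payments: $411 + $674.20 + $662 + $106.40 + $139.60 = $1993.20.

$1993.20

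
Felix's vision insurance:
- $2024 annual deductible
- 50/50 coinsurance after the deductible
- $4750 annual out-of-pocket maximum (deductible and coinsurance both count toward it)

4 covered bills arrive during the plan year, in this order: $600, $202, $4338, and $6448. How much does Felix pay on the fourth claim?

Claim 1 ($600): entire amount goes to the deductible. Cost to member: $600. OOP to date $600.
Claim 2 ($202): entire amount goes to the deductible. Member owes $202 (running OOP $802).
Claim 3 ($4338): deductible takes $1222, $3116 remains; member's 50% is $1558. Cost to member: $2780. OOP to date $3582.
Claim 4 ($6448): deductible already satisfied, so member's share is 50% × $6448 = $3224. OOP would hit $6806 > $4750, so the cap limits the member to $4750 − $3582 = $1168.

$1168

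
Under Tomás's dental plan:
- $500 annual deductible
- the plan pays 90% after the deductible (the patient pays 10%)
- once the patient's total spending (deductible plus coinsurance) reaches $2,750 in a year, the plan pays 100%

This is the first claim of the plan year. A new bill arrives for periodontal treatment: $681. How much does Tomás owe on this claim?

$518.10

Deductible not yet touched, so the first $500 of the bill goes to the deductible.
That leaves $681 − $500 = $181 for coinsurance.
10% of $181 = $18.10 falls to the patient.
Patient responsibility before any cap: $500 + $18.10 = $518.10.
Total out-of-pocket so far would be $0 + $518.10 = $518.10, below the $2,750 cap — no reduction.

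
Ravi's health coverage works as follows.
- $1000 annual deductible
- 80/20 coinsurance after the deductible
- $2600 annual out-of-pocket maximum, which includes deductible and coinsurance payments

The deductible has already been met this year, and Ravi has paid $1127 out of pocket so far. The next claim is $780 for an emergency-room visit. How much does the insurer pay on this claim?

$624

The deductible is already satisfied, so the full bill goes to coinsurance.
20% of $780 = $156 falls to the patient.
Year-to-date out-of-pocket becomes $1127 + $156 = $1283, still under the $2600 maximum, so no cap applies.
The insurer covers the remainder: $780 − $156 = $624.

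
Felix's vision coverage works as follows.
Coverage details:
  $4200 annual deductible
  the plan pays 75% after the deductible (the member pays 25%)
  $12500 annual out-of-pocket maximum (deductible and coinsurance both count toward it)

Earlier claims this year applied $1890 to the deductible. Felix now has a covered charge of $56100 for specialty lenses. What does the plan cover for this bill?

$45490

Remaining deductible: $4200 − $1890 = $2310.
The remaining $53790 (= $56100 − $2310) moves to coinsurance.
Coinsurance: $53790 × 25% = $13447.50.
That puts the member's cost at $2310 + $13447.50 = $15757.50 before any cap.
Year-to-date out-of-pocket would reach $1890 + $15757.50 = $17647.50, above the $12500 maximum, so the member pays only $12500 − $1890 = $10610.
The insurer covers the remainder: $56100 − $10610 = $45490.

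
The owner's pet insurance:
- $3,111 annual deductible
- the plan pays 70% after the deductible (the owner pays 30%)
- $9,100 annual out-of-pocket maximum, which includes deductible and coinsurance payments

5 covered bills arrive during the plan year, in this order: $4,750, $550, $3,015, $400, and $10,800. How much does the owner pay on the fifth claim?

$3,240

Claim 1 — $4,750: $3,111 to deductible, leaving $1,639; coinsurance $1,639 × 30% = $491.70. Cost to owner: $3,602.70. OOP to date $3,602.70.
Claim 2 — $550: 30% coinsurance on $550 = $165. Owner pays $165; OOP now $3,767.70.
Claim 3 — $3,015: deductible met; 30% of $3,015 = $904.50. Owner pays $904.50; OOP now $4,672.20.
Claim 4 — $400: deductible already satisfied, so owner's share is 30% × $400 = $120. Owner pays $120; OOP now $4,792.20.
Claim 5 — $10,800: 30% coinsurance on $10,800 = $3,240. Owner owes $3,240 (running OOP $8,032.20).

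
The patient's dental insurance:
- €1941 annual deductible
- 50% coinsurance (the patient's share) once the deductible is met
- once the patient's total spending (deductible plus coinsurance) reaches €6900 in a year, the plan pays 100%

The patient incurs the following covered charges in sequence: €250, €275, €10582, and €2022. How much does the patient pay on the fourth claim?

€376

#1 (€250): fully absorbed by the deductible. Patient pays €250; OOP now €250.
#2 (€275): entire amount goes to the deductible. Patient owes €275 (running OOP €525).
#3 (€10582): €1416 to deductible, leaving €9166; 50% of €9166 = €4583. Patient owes €5999 (running OOP €6524).
#4 (€2022): 50% coinsurance on €2022 = €1011. Adding that to €6524 gives €7535, past the €6900 cap; patient pays only €6900 − €6524 = €376.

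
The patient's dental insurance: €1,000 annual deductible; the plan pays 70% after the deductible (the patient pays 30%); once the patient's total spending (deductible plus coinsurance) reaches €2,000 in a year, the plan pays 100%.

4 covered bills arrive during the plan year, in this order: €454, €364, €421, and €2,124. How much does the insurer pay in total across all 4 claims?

Claim 1 (€454): fully absorbed by the deductible. Patient owes €454 (running OOP €454). Insurer: €454 − €454 = €0.
Claim 2 (€364): all of it applies to the deductible. Patient owes €364 (running OOP €818). Plan pays €364 − €364 = €0.
Claim 3 (€421): €182 finishes the deductible; €239 goes to coinsurance; patient's 30% is €71.70. Patient owes €253.70 (running OOP €1,071.70). Insurer: €421 − €253.70 = €167.30.
Claim 4 (€2,124): deductible met; 30% of €2,124 = €637.20. Cost to patient: €637.20. OOP to date €1,708.90. Plan pays €2,124 − €637.20 = €1,486.80.
Insurer total = bills − patient's total = €3,363 − €1,708.90 = €1,654.10.

€1,654.10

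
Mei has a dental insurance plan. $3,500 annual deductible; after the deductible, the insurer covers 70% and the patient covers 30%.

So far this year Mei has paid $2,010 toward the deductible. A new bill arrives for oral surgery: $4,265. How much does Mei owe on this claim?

$2,322.50

Remaining deductible: $3,500 − $2,010 = $1,490.
After the $1,490 deductible portion, $4,265 − $1,490 = $2,775 is subject to coinsurance.
30% of $2,775 = $832.50 falls to the patient.
Patient responsibility: $1,490 + $832.50 = $2,322.50.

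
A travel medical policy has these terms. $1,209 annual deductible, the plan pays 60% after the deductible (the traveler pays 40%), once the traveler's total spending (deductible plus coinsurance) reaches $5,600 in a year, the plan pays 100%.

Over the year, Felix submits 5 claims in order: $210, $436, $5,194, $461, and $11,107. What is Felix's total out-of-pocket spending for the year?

#1 ($210): fully absorbed by the deductible. Traveler owes $210 (running OOP $210).
#2 ($436): entire amount goes to the deductible. Traveler owes $436 (running OOP $646).
#3 ($5,194): $563 finishes the deductible; $4,631 goes to coinsurance; 40% of $4,631 = $1,852.40. Cost to traveler: $2,415.40. OOP to date $3,061.40.
#4 ($461): deductible already satisfied, so traveler's share is 40% × $461 = $184.40. Traveler owes $184.40 (running OOP $3,245.80).
#5 ($11,107): 40% coinsurance on $11,107 = $4,442.80. That would push OOP to $7,688.60, over the $5,600 cap, so traveler pays $5,600 − $3,245.80 = $2,354.20.
Summing the traveler's payments: $210 + $436 + $2,415.40 + $184.40 + $2,354.20 = $5,600.

$5,600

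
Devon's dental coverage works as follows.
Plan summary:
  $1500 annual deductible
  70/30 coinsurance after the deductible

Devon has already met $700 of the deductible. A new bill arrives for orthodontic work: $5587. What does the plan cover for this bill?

$3350.90

$700 of the $1500 deductible is already met, leaving $800.
After the $800 deductible portion, $5587 − $800 = $4787 is subject to coinsurance.
Coinsurance: $4787 × 30% = $1436.10.
That puts the patient's cost at $800 + $1436.10 = $2236.10.
Insurer pays the balance: $5587 − $2236.10 = $3350.90.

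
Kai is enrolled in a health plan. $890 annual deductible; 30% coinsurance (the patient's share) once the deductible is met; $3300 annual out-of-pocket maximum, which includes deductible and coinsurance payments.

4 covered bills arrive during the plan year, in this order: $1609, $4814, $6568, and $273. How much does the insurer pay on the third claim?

Claim 1 ($1609): $890 finishes the deductible; $719 goes to coinsurance; 30% of $719 = $215.70. Patient pays $1105.70; OOP now $1105.70. Plan pays $1609 − $1105.70 = $503.30.
Claim 2 ($4814): deductible already satisfied, so patient's share is 30% × $4814 = $1444.20. Patient pays $1444.20; OOP now $2549.90. Insurer: $4814 − $1444.20 = $3369.80.
Claim 3 ($6568): 30% coinsurance on $6568 = $1970.40. Adding that to $2549.90 gives $4520.30, past the $3300 cap; patient pays only $3300 − $2549.90 = $750.10. Insurer: $6568 − $750.10 = $5817.90.

$5817.90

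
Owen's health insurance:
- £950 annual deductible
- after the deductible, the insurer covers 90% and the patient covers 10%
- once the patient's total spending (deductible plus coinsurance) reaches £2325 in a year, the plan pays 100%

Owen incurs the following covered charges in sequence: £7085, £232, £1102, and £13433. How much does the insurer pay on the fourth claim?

£12804.90

Bill 1, £7085: deductible takes £950, £6135 remains; 10% of £6135 = £613.50. Patient owes £1563.50 (running OOP £1563.50). Insurer: £7085 − £1563.50 = £5521.50.
Bill 2, £232: deductible already satisfied, so patient's share is 10% × £232 = £23.20. Patient pays £23.20; OOP now £1586.70. Insurer: £232 − £23.20 = £208.80.
Bill 3, £1102: 10% coinsurance on £1102 = £110.20. Patient owes £110.20 (running OOP £1696.90). Insurer: £1102 − £110.20 = £991.80.
Bill 4, £13433: deductible already satisfied, so patient's share is 10% × £13433 = £1343.30. Adding that to £1696.90 gives £3040.20, past the £2325 cap; patient pays only £2325 − £1696.90 = £628.10. Insurer: £13433 − £628.10 = £12804.90.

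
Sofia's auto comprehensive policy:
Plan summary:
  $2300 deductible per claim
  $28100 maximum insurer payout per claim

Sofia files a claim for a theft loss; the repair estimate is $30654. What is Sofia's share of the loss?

$2554

After the deductible, $30654 − $2300 = $28354 remains.
The $28100 per-incident cap binds; insurer pays $28100.
Policyholder's share is the uncovered remainder: $30654 − $28100 = $2554.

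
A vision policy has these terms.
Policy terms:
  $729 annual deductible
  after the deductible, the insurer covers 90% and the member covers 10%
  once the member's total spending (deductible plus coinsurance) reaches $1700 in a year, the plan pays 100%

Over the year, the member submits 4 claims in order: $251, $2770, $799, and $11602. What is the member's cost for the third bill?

Claim 1 ($251): all of it applies to the deductible. Member pays $251; OOP now $251.
Claim 2 ($2770): $478 finishes the deductible; $2292 goes to coinsurance; 10% of $2292 = $229.20. Member owes $707.20 (running OOP $958.20).
Claim 3 ($799): 10% coinsurance on $799 = $79.90. Member pays $79.90; OOP now $1038.10.

$79.90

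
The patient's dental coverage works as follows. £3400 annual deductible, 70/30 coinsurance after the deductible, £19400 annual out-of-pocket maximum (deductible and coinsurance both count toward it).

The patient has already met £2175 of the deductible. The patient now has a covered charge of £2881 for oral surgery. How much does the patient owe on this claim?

£1721.80

£2175 of the £3400 deductible is already met, leaving £1225.
After the £1225 deductible portion, £2881 − £1225 = £1656 is subject to coinsurance.
Coinsurance: £1656 × 30% = £496.80.
So the patient owes £1225 + £496.80 = £1721.80 before any cap.
Year-to-date out-of-pocket becomes £2175 + £1721.80 = £3896.80, still under the £19400 maximum, so no cap applies.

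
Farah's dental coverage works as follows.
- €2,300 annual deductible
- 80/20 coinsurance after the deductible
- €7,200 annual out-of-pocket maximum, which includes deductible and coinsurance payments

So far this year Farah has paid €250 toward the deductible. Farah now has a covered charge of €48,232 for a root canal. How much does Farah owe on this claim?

€6,950

Deductible still to meet: €2,300 − €250 = €2,050.
That leaves €48,232 − €2,050 = €46,182 for coinsurance.
Patient's 20% share of €46,182 is €9,236.40.
That puts the patient's cost at €2,050 + €9,236.40 = €11,286.40 before any cap.
Adding €11,286.40 to the €250 already spent would give €11,536.40, which exceeds the €7,200 cap; the patient pays just €7,200 − €250 = €6,950.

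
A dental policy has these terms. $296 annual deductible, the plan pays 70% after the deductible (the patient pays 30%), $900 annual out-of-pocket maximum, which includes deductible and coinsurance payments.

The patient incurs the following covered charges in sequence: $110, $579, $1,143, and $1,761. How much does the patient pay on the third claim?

Claim 1 ($110): fully absorbed by the deductible. Patient owes $110 (running OOP $110).
Claim 2 ($579): $186 finishes the deductible; $393 goes to coinsurance; 30% of $393 = $117.90. Cost to patient: $303.90. OOP to date $413.90.
Claim 3 ($1,143): 30% coinsurance on $1,143 = $342.90. Patient pays $342.90; OOP now $756.80.

$342.90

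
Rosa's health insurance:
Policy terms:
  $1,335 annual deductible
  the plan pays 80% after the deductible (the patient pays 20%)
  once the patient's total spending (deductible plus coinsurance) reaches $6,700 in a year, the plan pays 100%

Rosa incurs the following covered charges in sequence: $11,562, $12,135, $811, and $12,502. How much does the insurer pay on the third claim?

#1 ($11,562): $1,335 finishes the deductible; $10,227 goes to coinsurance; patient's 20% is $2,045.40. Cost to patient: $3,380.40. OOP to date $3,380.40. Insurer: $11,562 − $3,380.40 = $8,181.60.
#2 ($12,135): deductible met; 20% of $12,135 = $2,427. Patient owes $2,427 (running OOP $5,807.40). Plan pays $12,135 − $2,427 = $9,708.
#3 ($811): deductible met; 20% of $811 = $162.20. Cost to patient: $162.20. OOP to date $5,969.60. Insurer: $811 − $162.20 = $648.80.

$648.80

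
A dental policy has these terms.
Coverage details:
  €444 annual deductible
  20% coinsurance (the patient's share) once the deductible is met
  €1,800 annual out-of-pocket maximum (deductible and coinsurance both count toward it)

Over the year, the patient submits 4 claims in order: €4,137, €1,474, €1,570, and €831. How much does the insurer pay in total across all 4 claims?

€6,212

Claim 1 — €4,137: €444 finishes the deductible; €3,693 goes to coinsurance; 20% of €3,693 = €738.60. Cost to patient: €1,182.60. OOP to date €1,182.60. Insurer: €4,137 − €1,182.60 = €2,954.40.
Claim 2 — €1,474: deductible met; 20% of €1,474 = €294.80. Patient owes €294.80 (running OOP €1,477.40). Insurer: €1,474 − €294.80 = €1,179.20.
Claim 3 — €1,570: 20% coinsurance on €1,570 = €314. Patient owes €314 (running OOP €1,791.40). Insurer: €1,570 − €314 = €1,256.
Claim 4 — €831: 20% coinsurance on €831 = €166.20. Adding that to €1,791.40 gives €1,957.60, past the €1,800 cap; patient pays only €1,800 − €1,791.40 = €8.60. Plan pays €831 − €8.60 = €822.40.
Insurer total: €2,954.40 + €1,179.20 + €1,256 + €822.40 = €6,212.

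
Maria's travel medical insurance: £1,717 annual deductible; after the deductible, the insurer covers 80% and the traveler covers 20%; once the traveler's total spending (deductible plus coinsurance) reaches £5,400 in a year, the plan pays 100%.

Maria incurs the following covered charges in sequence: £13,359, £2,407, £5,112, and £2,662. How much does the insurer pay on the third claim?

Bill 1, £13,359: £1,717 finishes the deductible; £11,642 goes to coinsurance; 20% of £11,642 = £2,328.40. Traveler owes £4,045.40 (running OOP £4,045.40). Insurer: £13,359 − £4,045.40 = £9,313.60.
Bill 2, £2,407: 20% coinsurance on £2,407 = £481.40. Cost to traveler: £481.40. OOP to date £4,526.80. Plan pays £2,407 − £481.40 = £1,925.60.
Bill 3, £5,112: 20% coinsurance on £5,112 = £1,022.40. That would push OOP to £5,549.20, over the £5,400 cap, so traveler pays £5,400 − £4,526.80 = £873.20. Plan pays £5,112 − £873.20 = £4,238.80.

£4,238.80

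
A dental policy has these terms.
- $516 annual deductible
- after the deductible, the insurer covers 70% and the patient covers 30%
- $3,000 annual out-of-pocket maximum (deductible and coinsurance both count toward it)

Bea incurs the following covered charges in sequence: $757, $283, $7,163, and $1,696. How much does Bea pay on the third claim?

$2,148.90

Claim 1 — $757: $516 to deductible, leaving $241; 30% of $241 = $72.30. Patient owes $588.30 (running OOP $588.30).
Claim 2 — $283: deductible already satisfied, so patient's share is 30% × $283 = $84.90. Cost to patient: $84.90. OOP to date $673.20.
Claim 3 — $7,163: 30% coinsurance on $7,163 = $2,148.90. Patient owes $2,148.90 (running OOP $2,822.10).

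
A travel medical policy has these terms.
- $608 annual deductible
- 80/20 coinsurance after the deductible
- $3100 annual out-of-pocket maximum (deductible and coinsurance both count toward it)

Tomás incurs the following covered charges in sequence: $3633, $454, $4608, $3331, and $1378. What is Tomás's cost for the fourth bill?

Claim 1 ($3633): deductible takes $608, $3025 remains; traveler's 20% is $605. Traveler pays $1213; OOP now $1213.
Claim 2 ($454): 20% coinsurance on $454 = $90.80. Traveler owes $90.80 (running OOP $1303.80).
Claim 3 ($4608): deductible already satisfied, so traveler's share is 20% × $4608 = $921.60. Cost to traveler: $921.60. OOP to date $2225.40.
Claim 4 ($3331): 20% coinsurance on $3331 = $666.20. Cost to traveler: $666.20. OOP to date $2891.60.

$666.20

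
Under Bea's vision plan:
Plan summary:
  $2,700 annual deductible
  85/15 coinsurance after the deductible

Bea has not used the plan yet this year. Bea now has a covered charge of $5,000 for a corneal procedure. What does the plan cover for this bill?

$1,955

Deductible not yet touched, so the first $2,700 of the bill goes to the deductible.
After the $2,700 deductible portion, $5,000 − $2,700 = $2,300 is subject to coinsurance.
Member's 15% share of $2,300 is $345.
So the member owes $2,700 + $345 = $3,045.
The insurer covers the remainder: $5,000 − $3,045 = $1,955.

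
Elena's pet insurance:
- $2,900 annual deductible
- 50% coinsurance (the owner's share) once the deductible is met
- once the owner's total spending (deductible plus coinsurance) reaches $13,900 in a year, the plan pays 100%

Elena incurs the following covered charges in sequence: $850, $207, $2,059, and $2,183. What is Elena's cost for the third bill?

$1,951

Bill 1, $850: fully absorbed by the deductible. Owner owes $850 (running OOP $850).
Bill 2, $207: all of it applies to the deductible. Owner owes $207 (running OOP $1,057).
Bill 3, $2,059: deductible takes $1,843, $216 remains; owner's 50% is $108. Owner owes $1,951 (running OOP $3,008).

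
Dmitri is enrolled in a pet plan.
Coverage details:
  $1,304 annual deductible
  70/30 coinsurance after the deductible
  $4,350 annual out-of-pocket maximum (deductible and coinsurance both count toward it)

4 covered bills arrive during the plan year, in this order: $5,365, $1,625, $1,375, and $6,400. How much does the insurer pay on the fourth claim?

Bill 1, $5,365: $1,304 to deductible, leaving $4,061; owner's 30% is $1,218.30. Owner owes $2,522.30 (running OOP $2,522.30). Plan pays $5,365 − $2,522.30 = $2,842.70.
Bill 2, $1,625: 30% coinsurance on $1,625 = $487.50. Owner owes $487.50 (running OOP $3,009.80). Plan pays $1,625 − $487.50 = $1,137.50.
Bill 3, $1,375: deductible already satisfied, so owner's share is 30% × $1,375 = $412.50. Cost to owner: $412.50. OOP to date $3,422.30. Insurer: $1,375 − $412.50 = $962.50.
Bill 4, $6,400: deductible already satisfied, so owner's share is 30% × $6,400 = $1,920. OOP would hit $5,342.30 > $4,350, so the cap limits the owner to $4,350 − $3,422.30 = $927.70. Plan pays $6,400 − $927.70 = $5,472.30.

$5,472.30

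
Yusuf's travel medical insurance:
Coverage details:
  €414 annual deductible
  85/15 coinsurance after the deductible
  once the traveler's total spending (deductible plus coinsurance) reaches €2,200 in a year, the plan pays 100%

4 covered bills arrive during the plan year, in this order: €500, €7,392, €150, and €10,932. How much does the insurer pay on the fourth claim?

Bill 1, €500: €414 finishes the deductible; €86 goes to coinsurance; 15% of €86 = €12.90. Cost to traveler: €426.90. OOP to date €426.90. Plan pays €500 − €426.90 = €73.10.
Bill 2, €7,392: 15% coinsurance on €7,392 = €1,108.80. Traveler owes €1,108.80 (running OOP €1,535.70). Plan pays €7,392 − €1,108.80 = €6,283.20.
Bill 3, €150: deductible met; 15% of €150 = €22.50. Traveler owes €22.50 (running OOP €1,558.20). Plan pays €150 − €22.50 = €127.50.
Bill 4, €10,932: deductible met; 15% of €10,932 = €1,639.80. That would push OOP to €3,198, over the €2,200 cap, so traveler pays €2,200 − €1,558.20 = €641.80. Plan pays €10,932 − €641.80 = €10,290.20.

€10,290.20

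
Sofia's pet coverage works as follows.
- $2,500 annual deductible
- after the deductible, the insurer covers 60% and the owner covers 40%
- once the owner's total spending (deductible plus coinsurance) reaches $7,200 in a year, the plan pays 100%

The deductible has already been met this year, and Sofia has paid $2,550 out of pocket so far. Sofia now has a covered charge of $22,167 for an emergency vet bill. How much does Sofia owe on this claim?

The deductible is already satisfied, so the full bill goes to coinsurance.
Owner's 40% share of $22,167 is $8,866.80.
Adding $8,866.80 to the $2,550 already spent would give $11,416.80, which exceeds the $7,200 cap; the owner pays just $7,200 − $2,550 = $4,650.

$4,650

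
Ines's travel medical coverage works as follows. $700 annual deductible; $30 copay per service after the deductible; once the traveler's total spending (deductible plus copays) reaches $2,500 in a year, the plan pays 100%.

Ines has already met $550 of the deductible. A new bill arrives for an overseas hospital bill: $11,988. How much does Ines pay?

Remaining deductible: $700 − $550 = $150.
That leaves $11,988 − $150 = $11,838 for the copay.
Copay on this service: $30.
That puts the traveler's cost at $150 + $30 = $180 before any cap.
Year-to-date out-of-pocket becomes $550 + $180 = $730, still under the $2,500 maximum, so no cap applies.

$180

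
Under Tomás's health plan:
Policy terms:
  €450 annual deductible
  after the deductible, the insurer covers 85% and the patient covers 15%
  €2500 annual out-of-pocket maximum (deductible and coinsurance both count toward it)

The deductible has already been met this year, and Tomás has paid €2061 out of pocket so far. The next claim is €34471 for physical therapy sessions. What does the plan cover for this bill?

€34032

The deductible is already satisfied, so the full bill goes to coinsurance.
15% of €34471 = €5170.65 falls to the patient.
Adding €5170.65 to the €2061 already spent would give €7231.65, which exceeds the €2500 cap; the patient pays just €2500 − €2061 = €439.
The insurer covers the remainder: €34471 − €439 = €34032.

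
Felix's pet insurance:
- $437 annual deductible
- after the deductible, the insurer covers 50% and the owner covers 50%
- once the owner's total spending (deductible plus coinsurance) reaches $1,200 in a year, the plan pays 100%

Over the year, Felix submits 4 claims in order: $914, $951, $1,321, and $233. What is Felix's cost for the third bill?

#1 ($914): $437 finishes the deductible; $477 goes to coinsurance; 50% of $477 = $238.50. Owner owes $675.50 (running OOP $675.50).
#2 ($951): 50% coinsurance on $951 = $475.50. Cost to owner: $475.50. OOP to date $1,151.
#3 ($1,321): deductible already satisfied, so owner's share is 50% × $1,321 = $660.50. Adding that to $1,151 gives $1,811.50, past the $1,200 cap; owner pays only $1,200 − $1,151 = $49.

$49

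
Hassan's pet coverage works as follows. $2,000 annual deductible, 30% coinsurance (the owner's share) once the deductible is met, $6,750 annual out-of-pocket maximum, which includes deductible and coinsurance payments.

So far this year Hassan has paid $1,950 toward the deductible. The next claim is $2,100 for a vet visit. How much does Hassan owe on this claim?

$1,950 of the $2,000 deductible is already met, leaving $50.
After the $50 deductible portion, $2,100 − $50 = $2,050 is subject to coinsurance.
Owner's 30% share of $2,050 is $615.
Owner responsibility before any cap: $50 + $615 = $665.
Total out-of-pocket so far would be $1,950 + $665 = $2,615, below the $6,750 cap — no reduction.

$665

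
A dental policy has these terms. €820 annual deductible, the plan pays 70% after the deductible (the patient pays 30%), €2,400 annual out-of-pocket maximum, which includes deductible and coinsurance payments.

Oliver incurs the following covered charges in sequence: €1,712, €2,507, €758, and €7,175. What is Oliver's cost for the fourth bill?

Claim 1 — €1,712: €820 to deductible, leaving €892; patient's 30% is €267.60. Cost to patient: €1,087.60. OOP to date €1,087.60.
Claim 2 — €2,507: deductible already satisfied, so patient's share is 30% × €2,507 = €752.10. Patient pays €752.10; OOP now €1,839.70.
Claim 3 — €758: 30% coinsurance on €758 = €227.40. Patient pays €227.40; OOP now €2,067.10.
Claim 4 — €7,175: deductible met; 30% of €7,175 = €2,152.50. Adding that to €2,067.10 gives €4,219.60, past the €2,400 cap; patient pays only €2,400 − €2,067.10 = €332.90.

€332.90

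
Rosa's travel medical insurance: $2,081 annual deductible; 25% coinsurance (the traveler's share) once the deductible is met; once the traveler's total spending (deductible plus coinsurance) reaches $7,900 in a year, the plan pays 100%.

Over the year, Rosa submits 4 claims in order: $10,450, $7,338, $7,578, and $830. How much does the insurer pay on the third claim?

$5,685.75

Bill 1, $10,450: $2,081 finishes the deductible; $8,369 goes to coinsurance; coinsurance $8,369 × 25% = $2,092.25. Traveler owes $4,173.25 (running OOP $4,173.25). Plan pays $10,450 − $4,173.25 = $6,276.75.
Bill 2, $7,338: 25% coinsurance on $7,338 = $1,834.50. Traveler owes $1,834.50 (running OOP $6,007.75). Insurer: $7,338 − $1,834.50 = $5,503.50.
Bill 3, $7,578: 25% coinsurance on $7,578 = $1,894.50. That would push OOP to $7,902.25, over the $7,900 cap, so traveler pays $7,900 − $6,007.75 = $1,892.25. Insurer: $7,578 − $1,892.25 = $5,685.75.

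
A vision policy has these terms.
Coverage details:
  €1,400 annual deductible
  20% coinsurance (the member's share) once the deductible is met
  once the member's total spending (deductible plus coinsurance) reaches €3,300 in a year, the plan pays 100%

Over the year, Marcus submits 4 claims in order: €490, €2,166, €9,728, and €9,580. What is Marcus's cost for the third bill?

Claim 1 (€490): all of it applies to the deductible. Member pays €490; OOP now €490.
Claim 2 (€2,166): €910 finishes the deductible; €1,256 goes to coinsurance; 20% of €1,256 = €251.20. Cost to member: €1,161.20. OOP to date €1,651.20.
Claim 3 (€9,728): 20% coinsurance on €9,728 = €1,945.60. That would push OOP to €3,596.80, over the €3,300 cap, so member pays €3,300 − €1,651.20 = €1,648.80.

€1,648.80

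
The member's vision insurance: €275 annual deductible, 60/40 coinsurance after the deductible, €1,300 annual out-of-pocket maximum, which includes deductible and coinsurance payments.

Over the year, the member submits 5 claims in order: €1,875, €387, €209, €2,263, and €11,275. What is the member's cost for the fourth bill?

€146.60

Bill 1, €1,875: deductible takes €275, €1,600 remains; 40% of €1,600 = €640. Member pays €915; OOP now €915.
Bill 2, €387: deductible already satisfied, so member's share is 40% × €387 = €154.80. Member pays €154.80; OOP now €1,069.80.
Bill 3, €209: deductible met; 40% of €209 = €83.60. Cost to member: €83.60. OOP to date €1,153.40.
Bill 4, €2,263: deductible already satisfied, so member's share is 40% × €2,263 = €905.20. That would push OOP to €2,058.60, over the €1,300 cap, so member pays €1,300 − €1,153.40 = €146.60.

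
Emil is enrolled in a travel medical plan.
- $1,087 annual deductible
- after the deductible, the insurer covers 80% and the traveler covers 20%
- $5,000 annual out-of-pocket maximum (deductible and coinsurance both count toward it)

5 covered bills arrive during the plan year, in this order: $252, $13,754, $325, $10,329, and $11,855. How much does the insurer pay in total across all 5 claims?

Bill 1, $252: fully absorbed by the deductible. Traveler owes $252 (running OOP $252). Insurer: $252 − $252 = $0.
Bill 2, $13,754: $835 finishes the deductible; $12,919 goes to coinsurance; traveler's 20% is $2,583.80. Cost to traveler: $3,418.80. OOP to date $3,670.80. Plan pays $13,754 − $3,418.80 = $10,335.20.
Bill 3, $325: deductible already satisfied, so traveler's share is 20% × $325 = $65. Cost to traveler: $65. OOP to date $3,735.80. Plan pays $325 − $65 = $260.
Bill 4, $10,329: deductible met; 20% of $10,329 = $2,065.80. OOP would hit $5,801.60 > $5,000, so the cap limits the traveler to $5,000 − $3,735.80 = $1,264.20. Plan pays $10,329 − $1,264.20 = $9,064.80.
Bill 5, $11,855: deductible already satisfied, so traveler's share is 20% × $11,855 = $2,371. Adding that to $5,000 gives $7,371, past the $5,000 cap; traveler pays only $5,000 − $5,000 = $0. Plan pays $11,855 − $0 = $11,855.
Insurer total = bills − traveler's total = $36,515 − $5,000 = $31,515.

$31,515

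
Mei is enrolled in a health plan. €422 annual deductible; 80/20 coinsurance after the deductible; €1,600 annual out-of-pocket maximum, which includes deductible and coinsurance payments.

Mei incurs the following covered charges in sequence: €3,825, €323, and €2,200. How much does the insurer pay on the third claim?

€1,767.20

Claim 1 — €3,825: €422 finishes the deductible; €3,403 goes to coinsurance; 20% of €3,403 = €680.60. Patient pays €1,102.60; OOP now €1,102.60. Plan pays €3,825 − €1,102.60 = €2,722.40.
Claim 2 — €323: deductible already satisfied, so patient's share is 20% × €323 = €64.60. Cost to patient: €64.60. OOP to date €1,167.20. Plan pays €323 − €64.60 = €258.40.
Claim 3 — €2,200: 20% coinsurance on €2,200 = €440. OOP would hit €1,607.20 > €1,600, so the cap limits the patient to €1,600 − €1,167.20 = €432.80. Plan pays €2,200 − €432.80 = €1,767.20.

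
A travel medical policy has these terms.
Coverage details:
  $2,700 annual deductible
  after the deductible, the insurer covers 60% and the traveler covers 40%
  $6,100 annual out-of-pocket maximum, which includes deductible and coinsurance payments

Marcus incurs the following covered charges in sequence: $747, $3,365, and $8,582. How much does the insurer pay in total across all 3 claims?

#1 ($747): all of it applies to the deductible. Traveler pays $747; OOP now $747. Insurer: $747 − $747 = $0.
#2 ($3,365): $1,953 to deductible, leaving $1,412; traveler's 40% is $564.80. Cost to traveler: $2,517.80. OOP to date $3,264.80. Plan pays $3,365 − $2,517.80 = $847.20.
#3 ($8,582): deductible already satisfied, so traveler's share is 40% × $8,582 = $3,432.80. Adding that to $3,264.80 gives $6,697.60, past the $6,100 cap; traveler pays only $6,100 − $3,264.80 = $2,835.20. Plan pays $8,582 − $2,835.20 = $5,746.80.
Insurer total: $0 + $847.20 + $5,746.80 = $6,594.

$6,594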